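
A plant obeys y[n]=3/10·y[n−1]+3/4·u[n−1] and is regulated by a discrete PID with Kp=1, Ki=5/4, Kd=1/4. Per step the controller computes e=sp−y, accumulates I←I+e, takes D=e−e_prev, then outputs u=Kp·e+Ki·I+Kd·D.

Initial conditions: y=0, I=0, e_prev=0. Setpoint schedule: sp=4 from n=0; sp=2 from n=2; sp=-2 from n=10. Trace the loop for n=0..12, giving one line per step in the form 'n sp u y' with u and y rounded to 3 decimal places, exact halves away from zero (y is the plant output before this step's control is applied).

0 4 10.000 0.000
1 4 -4.750 7.500
2 2 9.781 -1.313
3 2 -8.418 6.942
4 2 15.400 -4.231
5 2 -15.884 10.281
6 2 25.167 -8.829
7 2 -28.713 16.227
8 2 42.001 -16.667
9 2 -50.808 26.501
10 -2 60.999 -30.156
11 -2 -84.116 36.703
12 -2 106.168 -52.076

(exact arithmetic carried between steps; '≈' marks a value shown rounded to 6 d.p. or computed from one; I and e_prev carry over from the previous line; the table rounds u and y to 3 d.p., halves away from zero)
n=0: y=0, sp=4, e=sp−y=4; I=4, D=e−e_prev=4; u=1·4+5/4·4+1/4·4=10; next y=3/10·0+3/4·10=7.5
n=1: y=7.5, sp=4, e=sp−y=-3.5; I=0.5, D=e−e_prev=-7.5; u=1·(-3.5)+5/4·0.5+1/4·(-7.5)=-4.75; next y=3/10·7.5+3/4·(-4.75)=-1.3125
n=2: y=-1.3125, sp=2, e=sp−y=3.3125; I=3.8125, D=e−e_prev=6.8125; u=1·3.3125+5/4·3.8125+1/4·6.8125=9.78125; next y=3/10·(-1.3125)+3/4·9.78125≈6.942188
n=3: y≈6.942188, sp=2, e=sp−y≈-4.942188; I≈-1.129688, D=e−e_prev≈-8.254688; u=1·(-4.942188)+5/4·(-1.129688)+1/4·(-8.254688)≈-8.417969; next y=3/10·6.942188+3/4·(-8.417969)≈-4.230820
n=4: y≈-4.230820, sp=2, e=sp−y≈6.230820; I≈5.101133, D=e−e_prev≈11.173008; u=1·6.230820+5/4·5.101133+1/4·11.173008≈15.400488; next y=3/10·(-4.230820)+3/4·15.400488≈10.281120
n=5: y≈10.281120, sp=2, e=sp−y≈-8.281120; I≈-3.179987, D=e−e_prev≈-14.511940; u=1·(-8.281120)+5/4·(-3.179987)+1/4·(-14.511940)≈-15.884089; next y=3/10·10.281120+3/4·(-15.884089)≈-8.828731
n=6: y≈-8.828731, sp=2, e=sp−y≈10.828731; I≈7.648744, D=e−e_prev≈19.109851; u=1·10.828731+5/4·7.648744+1/4·19.109851≈25.167123; next y=3/10·(-8.828731)+3/4·25.167123≈16.226723
n=7: y≈16.226723, sp=2, e=sp−y≈-14.226723; I≈-6.577980, D=e−e_prev≈-25.055454; u=1·(-14.226723)+5/4·(-6.577980)+1/4·(-25.055454)≈-28.713061; next y=3/10·16.226723+3/4·(-28.713061)≈-16.666779
n=8: y≈-16.666779, sp=2, e=sp−y≈18.666779; I≈12.088799, D=e−e_prev≈32.893502; u=1·18.666779+5/4·12.088799+1/4·32.893502≈42.001154; next y=3/10·(-16.666779)+3/4·42.001154≈26.500832
n=9: y≈26.500832, sp=2, e=sp−y≈-24.500832; I≈-12.412032, D=e−e_prev≈-43.167611; u=1·(-24.500832)+5/4·(-12.412032)+1/4·(-43.167611)≈-50.807774; next y=3/10·26.500832+3/4·(-50.807774)≈-30.155581
n=10: y≈-30.155581, sp=-2, e=sp−y≈28.155581; I≈15.743549, D=e−e_prev≈52.656413; u=1·28.155581+5/4·15.743549+1/4·52.656413≈60.999121; next y=3/10·(-30.155581)+3/4·60.999121≈36.702666
n=11: y≈36.702666, sp=-2, e=sp−y≈-38.702666; I≈-22.959117, D=e−e_prev≈-66.858248; u=1·(-38.702666)+5/4·(-22.959117)+1/4·(-66.858248)≈-84.116125; next y=3/10·36.702666+3/4·(-84.116125)≈-52.076294
n=12: y≈-52.076294, sp=-2, e=sp−y≈50.076294; I≈27.117177, D=e−e_prev≈88.778960; u=1·50.076294+5/4·27.117177+1/4·88.778960≈106.167504; next y=3/10·(-52.076294)+3/4·106.167504≈64.002740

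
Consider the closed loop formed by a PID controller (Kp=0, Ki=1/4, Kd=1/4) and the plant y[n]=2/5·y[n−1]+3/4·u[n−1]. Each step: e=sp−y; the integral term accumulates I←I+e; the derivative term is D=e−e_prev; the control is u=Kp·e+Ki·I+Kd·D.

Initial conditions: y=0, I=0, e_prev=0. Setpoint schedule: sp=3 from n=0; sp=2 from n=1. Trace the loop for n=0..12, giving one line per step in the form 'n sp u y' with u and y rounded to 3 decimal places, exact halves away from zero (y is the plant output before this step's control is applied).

(exact arithmetic carried between steps; '≈' marks a value shown rounded to 6 d.p. or computed from one; I and e_prev carry over from the previous line; the table rounds u and y to 3 d.p., halves away from zero)
n=0: y=0, sp=3, e=sp−y=3; I=3, D=e−e_prev=3; u=0·3+1/4·3+1/4·3=1.5; next y=2/5·0+3/4·1.5=1.125
n=1: y=1.125, sp=2, e=sp−y=0.875; I=3.875, D=e−e_prev=-2.125; u=0·0.875+1/4·3.875+1/4·(-2.125)=0.4375; next y=2/5·1.125+3/4·0.4375=0.778125
n=2: y=0.778125, sp=2, e=sp−y=1.221875; I=5.096875, D=e−e_prev=0.346875; u=0·1.221875+1/4·5.096875+1/4·0.346875≈1.360938; next y=2/5·0.778125+3/4·1.360938≈1.331953
n=3: y≈1.331953, sp=2, e=sp−y≈0.668047; I≈5.764922, D=e−e_prev≈-0.553828; u=0·0.668047+1/4·5.764922+1/4·(-0.553828)≈1.302773; next y=2/5·1.331953+3/4·1.302773≈1.509861
n=4: y≈1.509861, sp=2, e=sp−y≈0.490139; I≈6.255061, D=e−e_prev≈-0.177908; u=0·0.490139+1/4·6.255061+1/4·(-0.177908)≈1.519288; next y=2/5·1.509861+3/4·1.519288≈1.743411
n=5: y≈1.743411, sp=2, e=sp−y≈0.256589; I≈6.511650, D=e−e_prev≈-0.233549; u=0·0.256589+1/4·6.511650+1/4·(-0.233549)≈1.569525; next y=2/5·1.743411+3/4·1.569525≈1.874508
n=6: y≈1.874508, sp=2, e=sp−y≈0.125492; I≈6.637142, D=e−e_prev≈-0.131098; u=0·0.125492+1/4·6.637142+1/4·(-0.131098)≈1.626511; next y=2/5·1.874508+3/4·1.626511≈1.969687
n=7: y≈1.969687, sp=2, e=sp−y≈0.030313; I≈6.667455, D=e−e_prev≈-0.095178; u=0·0.030313+1/4·6.667455+1/4·(-0.095178)≈1.643069; next y=2/5·1.969687+3/4·1.643069≈2.020177
n=8: y≈2.020177, sp=2, e=sp−y≈-0.020177; I≈6.647279, D=e−e_prev≈-0.050490; u=0·(-0.020177)+1/4·6.647279+1/4·(-0.050490)≈1.649197; next y=2/5·2.020177+3/4·1.649197≈2.044969
n=9: y≈2.044969, sp=2, e=sp−y≈-0.044969; I≈6.602310, D=e−e_prev≈-0.024792; u=0·(-0.044969)+1/4·6.602310+1/4·(-0.024792)≈1.644380; next y=2/5·2.044969+3/4·1.644380≈2.051272
n=10: y≈2.051272, sp=2, e=sp−y≈-0.051272; I≈6.551038, D=e−e_prev≈-0.006304; u=0·(-0.051272)+1/4·6.551038+1/4·(-0.006304)≈1.636184; next y=2/5·2.051272+3/4·1.636184≈2.047647
n=11: y≈2.047647, sp=2, e=sp−y≈-0.047647; I≈6.503392, D=e−e_prev≈0.003626; u=0·(-0.047647)+1/4·6.503392+1/4·0.003626≈1.626754; next y=2/5·2.047647+3/4·1.626754≈2.039124
n=12: y≈2.039124, sp=2, e=sp−y≈-0.039124; I≈6.464267, D=e−e_prev≈0.008522; u=0·(-0.039124)+1/4·6.464267+1/4·0.008522≈1.618197; next y=2/5·2.039124+3/4·1.618197≈2.029298

0 3 1.500 0.000
1 2 0.438 1.125
2 2 1.361 0.778
3 2 1.303 1.332
4 2 1.519 1.510
5 2 1.570 1.743
6 2 1.627 1.875
7 2 1.643 1.970
8 2 1.649 2.020
9 2 1.644 2.045
10 2 1.636 2.051
11 2 1.627 2.048
12 2 1.618 2.039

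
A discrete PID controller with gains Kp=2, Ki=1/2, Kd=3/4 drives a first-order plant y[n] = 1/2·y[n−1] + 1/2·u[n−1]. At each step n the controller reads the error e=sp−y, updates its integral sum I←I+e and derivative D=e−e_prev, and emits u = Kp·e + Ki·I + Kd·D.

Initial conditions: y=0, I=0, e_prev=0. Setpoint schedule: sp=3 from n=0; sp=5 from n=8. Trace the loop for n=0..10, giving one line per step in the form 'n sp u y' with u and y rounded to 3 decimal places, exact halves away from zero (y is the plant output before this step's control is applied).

(exact arithmetic carried between steps; '≈' marks a value shown rounded to 6 d.p. or computed from one; I and e_prev carry over from the previous line; the table rounds u and y to 3 d.p., halves away from zero)
n=0: y=0, sp=3, e=sp−y=3; I=3, D=e−e_prev=3; u=2·3+1/2·3+3/4·3=9.75; next y=1/2·0+1/2·9.75=4.875
n=1: y=4.875, sp=3, e=sp−y=-1.875; I=1.125, D=e−e_prev=-4.875; u=2·(-1.875)+1/2·1.125+3/4·(-4.875)=-6.84375; next y=1/2·4.875+1/2·(-6.84375)=-0.984375
n=2: y=-0.984375, sp=3, e=sp−y=3.984375; I=5.109375, D=e−e_prev=5.859375; u=2·3.984375+1/2·5.109375+3/4·5.859375≈14.917969; next y=1/2·(-0.984375)+1/2·14.917969≈6.966797
n=3: y≈6.966797, sp=3, e=sp−y≈-3.966797; I≈1.142578, D=e−e_prev≈-7.951172; u=2·(-3.966797)+1/2·1.142578+3/4·(-7.951172)≈-13.325684; next y=1/2·6.966797+1/2·(-13.325684)≈-3.179443
n=4: y≈-3.179443, sp=3, e=sp−y≈6.179443; I≈7.322021, D=e−e_prev≈10.146240; u=2·6.179443+1/2·7.322021+3/4·10.146240≈23.629578; next y=1/2·(-3.179443)+1/2·23.629578≈10.225067
n=5: y≈10.225067, sp=3, e=sp−y≈-7.225067; I≈0.096954, D=e−e_prev≈-13.404510; u=2·(-7.225067)+1/2·0.096954+3/4·(-13.404510)≈-24.455040; next y=1/2·10.225067+1/2·(-24.455040)≈-7.114986
n=6: y≈-7.114986, sp=3, e=sp−y≈10.114986; I≈10.211941, D=e−e_prev≈17.340054; u=2·10.114986+1/2·10.211941+3/4·17.340054≈38.340983; next y=1/2·(-7.114986)+1/2·38.340983≈15.612998
n=7: y≈15.612998, sp=3, e=sp−y≈-12.612998; I≈-2.401058, D=e−e_prev≈-22.727985; u=2·(-12.612998)+1/2·(-2.401058)+3/4·(-22.727985)≈-43.472515; next y=1/2·15.612998+1/2·(-43.472515)≈-13.929758
n=8: y≈-13.929758, sp=5, e=sp−y≈18.929758; I≈16.528700, D=e−e_prev≈31.542756; u=2·18.929758+1/2·16.528700+3/4·31.542756≈69.780934; next y=1/2·(-13.929758)+1/2·69.780934≈27.925588
n=9: y≈27.925588, sp=5, e=sp−y≈-22.925588; I≈-6.396887, D=e−e_prev≈-41.855346; u=2·(-22.925588)+1/2·(-6.396887)+3/4·(-41.855346)≈-80.441129; next y=1/2·27.925588+1/2·(-80.441129)≈-26.257770
n=10: y≈-26.257770, sp=5, e=sp−y≈31.257770; I≈24.860883, D=e−e_prev≈54.183358; u=2·31.257770+1/2·24.860883+3/4·54.183358≈115.583501; next y=1/2·(-26.257770)+1/2·115.583501≈44.662865

0 3 9.750 0.000
1 3 -6.844 4.875
2 3 14.918 -0.984
3 3 -13.326 6.967
4 3 23.630 -3.179
5 3 -24.455 10.225
6 3 38.341 -7.115
7 3 -43.473 15.613
8 5 69.781 -13.930
9 5 -80.441 27.926
10 5 115.584 -26.258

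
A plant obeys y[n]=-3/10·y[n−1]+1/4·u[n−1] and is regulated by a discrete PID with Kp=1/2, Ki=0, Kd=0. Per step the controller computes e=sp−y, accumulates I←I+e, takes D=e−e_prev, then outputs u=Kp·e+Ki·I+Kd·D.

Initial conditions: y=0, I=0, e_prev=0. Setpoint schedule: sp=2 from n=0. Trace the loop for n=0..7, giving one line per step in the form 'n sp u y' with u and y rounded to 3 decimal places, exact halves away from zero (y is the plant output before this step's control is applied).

0 2 1.000 0.000
1 2 0.875 0.250
2 2 0.928 0.144
3 2 0.906 0.189
4 2 0.915 0.170
5 2 0.911 0.178
6 2 0.913 0.174
7 2 0.912 0.176

(exact arithmetic carried between steps; '≈' marks a value shown rounded to 6 d.p. or computed from one; I and e_prev carry over from the previous line; the table rounds u and y to 3 d.p., halves away from zero)
n=0: y=0, sp=2, e=sp−y=2; I=2, D=e−e_prev=2; u=1/2·2+0·2+0·2=1; next y=-3/10·0+1/4·1=0.25
n=1: y=0.25, sp=2, e=sp−y=1.75; I=3.75, D=e−e_prev=-0.25; u=1/2·1.75+0·3.75+0·(-0.25)=0.875; next y=-3/10·0.25+1/4·0.875=0.14375
n=2: y=0.14375, sp=2, e=sp−y=1.85625; I=5.60625, D=e−e_prev=0.10625; u=1/2·1.85625+0·5.60625+0·0.10625=0.928125; next y=-3/10·0.14375+1/4·0.928125≈0.188906
n=3: y≈0.188906, sp=2, e=sp−y≈1.811094; I≈7.417344, D=e−e_prev≈-0.045156; u=1/2·1.811094+0·7.417344+0·(-0.045156)≈0.905547; next y=-3/10·0.188906+1/4·0.905547≈0.169715
n=4: y≈0.169715, sp=2, e=sp−y≈1.830285; I≈9.247629, D=e−e_prev≈0.019191; u=1/2·1.830285+0·9.247629+0·0.019191≈0.915143; next y=-3/10·0.169715+1/4·0.915143≈0.177871
n=5: y≈0.177871, sp=2, e=sp−y≈1.822129; I≈11.069758, D=e−e_prev≈-0.008156; u=1/2·1.822129+0·11.069758+0·(-0.008156)≈0.911064; next y=-3/10·0.177871+1/4·0.911064≈0.174405
n=6: y≈0.174405, sp=2, e=sp−y≈1.825595; I≈12.895353, D=e−e_prev≈0.003466; u=1/2·1.825595+0·12.895353+0·0.003466≈0.912798; next y=-3/10·0.174405+1/4·0.912798≈0.175878
n=7: y≈0.175878, sp=2, e=sp−y≈1.824122; I≈14.719475, D=e−e_prev≈-0.001473; u=1/2·1.824122+0·14.719475+0·(-0.001473)≈0.912061; next y=-3/10·0.175878+1/4·0.912061≈0.175252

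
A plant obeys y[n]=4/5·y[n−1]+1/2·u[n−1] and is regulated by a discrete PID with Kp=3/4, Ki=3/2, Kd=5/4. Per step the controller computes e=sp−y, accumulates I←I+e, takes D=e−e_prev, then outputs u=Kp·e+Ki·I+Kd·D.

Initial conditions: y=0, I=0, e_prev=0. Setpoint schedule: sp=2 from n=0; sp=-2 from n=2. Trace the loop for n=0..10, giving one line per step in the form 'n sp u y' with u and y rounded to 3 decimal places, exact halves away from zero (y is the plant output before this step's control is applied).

0 2 7.000 0.000
1 2 -4.750 3.500
2 -2 -5.863 0.425
3 -2 2.213 -2.591
4 -2 -6.357 -0.966
5 -2 4.572 -3.952
6 -2 -6.999 -0.875
7 -2 6.795 -4.200
8 -2 -8.892 0.038
9 -2 8.936 -4.416
10 -2 -11.736 0.935

(exact arithmetic carried between steps; '≈' marks a value shown rounded to 6 d.p. or computed from one; I and e_prev carry over from the previous line; the table rounds u and y to 3 d.p., halves away from zero)
n=0: y=0, sp=2, e=sp−y=2; I=2, D=e−e_prev=2; u=3/4·2+3/2·2+5/4·2=7; next y=4/5·0+1/2·7=3.5
n=1: y=3.5, sp=2, e=sp−y=-1.5; I=0.5, D=e−e_prev=-3.5; u=3/4·(-1.5)+3/2·0.5+5/4·(-3.5)=-4.75; next y=4/5·3.5+1/2·(-4.75)=0.425
n=2: y=0.425, sp=-2, e=sp−y=-2.425; I=-1.925, D=e−e_prev=-0.925; u=3/4·(-2.425)+3/2·(-1.925)+5/4·(-0.925)=-5.8625; next y=4/5·0.425+1/2·(-5.8625)=-2.59125
n=3: y=-2.59125, sp=-2, e=sp−y=0.59125; I=-1.33375, D=e−e_prev=3.01625; u=3/4·0.59125+3/2·(-1.33375)+5/4·3.01625=2.213125; next y=4/5·(-2.59125)+1/2·2.213125≈-0.966438
n=4: y≈-0.966438, sp=-2, e=sp−y≈-1.033563; I≈-2.367313, D=e−e_prev≈-1.624813; u=3/4·(-1.033563)+3/2·(-2.367313)+5/4·(-1.624813)≈-6.357156; next y=4/5·(-0.966438)+1/2·(-6.357156)≈-3.951728
n=5: y≈-3.951728, sp=-2, e=sp−y≈1.951728; I≈-0.415584, D=e−e_prev≈2.985291; u=3/4·1.951728+3/2·(-0.415584)+5/4·2.985291≈4.572033; next y=4/5·(-3.951728)+1/2·4.572033≈-0.875366
n=6: y≈-0.875366, sp=-2, e=sp−y≈-1.124634; I≈-1.540218, D=e−e_prev≈-3.076362; u=3/4·(-1.124634)+3/2·(-1.540218)+5/4·(-3.076362)≈-6.999255; next y=4/5·(-0.875366)+1/2·(-6.999255)≈-4.199921
n=7: y≈-4.199921, sp=-2, e=sp−y≈2.199921; I≈0.659702, D=e−e_prev≈3.324554; u=3/4·2.199921+3/2·0.659702+5/4·3.324554≈6.795187; next y=4/5·(-4.199921)+1/2·6.795187≈0.037657
n=8: y≈0.037657, sp=-2, e=sp−y≈-2.037657; I≈-1.377955, D=e−e_prev≈-4.237578; u=3/4·(-2.037657)+3/2·(-1.377955)+5/4·(-4.237578)≈-8.892147; next y=4/5·0.037657+1/2·(-8.892147)≈-4.415948
n=9: y≈-4.415948, sp=-2, e=sp−y≈2.415948; I≈1.037993, D=e−e_prev≈4.453605; u=3/4·2.415948+3/2·1.037993+5/4·4.453605≈8.935957; next y=4/5·(-4.415948)+1/2·8.935957≈0.935220
n=10: y≈0.935220, sp=-2, e=sp−y≈-2.935220; I≈-1.897227, D=e−e_prev≈-5.351168; u=3/4·(-2.935220)+3/2·(-1.897227)+5/4·(-5.351168)≈-11.736215; next y=4/5·0.935220+1/2·(-11.736215)≈-5.119932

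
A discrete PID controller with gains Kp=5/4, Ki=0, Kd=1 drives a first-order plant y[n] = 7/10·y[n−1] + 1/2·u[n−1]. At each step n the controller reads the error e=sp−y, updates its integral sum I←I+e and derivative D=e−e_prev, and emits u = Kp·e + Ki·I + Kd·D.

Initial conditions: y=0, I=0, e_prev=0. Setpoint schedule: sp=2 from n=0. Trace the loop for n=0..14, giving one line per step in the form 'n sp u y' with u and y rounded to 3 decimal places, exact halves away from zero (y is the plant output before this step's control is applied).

0 2 4.500 0.000
1 2 -2.563 2.250
2 2 4.089 0.294
3 2 -2.269 2.250
4 2 3.759 0.441
5 2 -1.982 2.188
6 2 3.472 0.540
7 2 -1.717 2.114
8 2 3.215 0.622
9 2 -1.475 2.043
10 2 2.985 0.693
11 2 -1.256 1.977
12 2 2.776 0.756
13 2 -1.058 1.917
14 2 2.588 0.813

(exact arithmetic carried between steps; '≈' marks a value shown rounded to 6 d.p. or computed from one; I and e_prev carry over from the previous line; the table rounds u and y to 3 d.p., halves away from zero)
n=0: y=0, sp=2, e=sp−y=2; I=2, D=e−e_prev=2; u=5/4·2+0·2+1·2=4.5; next y=7/10·0+1/2·4.5=2.25
n=1: y=2.25, sp=2, e=sp−y=-0.25; I=1.75, D=e−e_prev=-2.25; u=5/4·(-0.25)+0·1.75+1·(-2.25)=-2.5625; next y=7/10·2.25+1/2·(-2.5625)=0.29375
n=2: y=0.29375, sp=2, e=sp−y=1.70625; I=3.45625, D=e−e_prev=1.95625; u=5/4·1.70625+0·3.45625+1·1.95625≈4.089063; next y=7/10·0.29375+1/2·4.089063≈2.250156
n=3: y≈2.250156, sp=2, e=sp−y≈-0.250156; I≈3.206094, D=e−e_prev≈-1.956406; u=5/4·(-0.250156)+0·3.206094+1·(-1.956406)≈-2.269102; next y=7/10·2.250156+1/2·(-2.269102)≈0.440559
n=4: y≈0.440559, sp=2, e=sp−y≈1.559441; I≈4.765535, D=e−e_prev≈1.809598; u=5/4·1.559441+0·4.765535+1·1.809598≈3.758899; next y=7/10·0.440559+1/2·3.758899≈2.187841
n=5: y≈2.187841, sp=2, e=sp−y≈-0.187841; I≈4.577694, D=e−e_prev≈-1.747282; u=5/4·(-0.187841)+0·4.577694+1·(-1.747282)≈-1.982083; next y=7/10·2.187841+1/2·(-1.982083)≈0.540447
n=6: y≈0.540447, sp=2, e=sp−y≈1.459553; I≈6.037247, D=e−e_prev≈1.647394; u=5/4·1.459553+0·6.037247+1·1.647394≈3.471835; next y=7/10·0.540447+1/2·3.471835≈2.114230
n=7: y≈2.114230, sp=2, e=sp−y≈-0.114230; I≈5.923017, D=e−e_prev≈-1.573783; u=5/4·(-0.114230)+0·5.923017+1·(-1.573783)≈-1.716571; next y=7/10·2.114230+1/2·(-1.716571)≈0.621676
n=8: y≈0.621676, sp=2, e=sp−y≈1.378324; I≈7.301341, D=e−e_prev≈1.492555; u=5/4·1.378324+0·7.301341+1·1.492555≈3.215460; next y=7/10·0.621676+1/2·3.215460≈2.042903
n=9: y≈2.042903, sp=2, e=sp−y≈-0.042903; I≈7.258438, D=e−e_prev≈-1.421227; u=5/4·(-0.042903)+0·7.258438+1·(-1.421227)≈-1.474856; next y=7/10·2.042903+1/2·(-1.474856)≈0.692604
n=10: y≈0.692604, sp=2, e=sp−y≈1.307396; I≈8.565834, D=e−e_prev≈1.350299; u=5/4·1.307396+0·8.565834+1·1.350299≈2.984544; next y=7/10·0.692604+1/2·2.984544≈1.977095
n=11: y≈1.977095, sp=2, e=sp−y≈0.022905; I≈8.588740, D=e−e_prev≈-1.284491; u=5/4·0.022905+0·8.588740+1·(-1.284491)≈-1.255859; next y=7/10·1.977095+1/2·(-1.255859)≈0.756037
n=12: y≈0.756037, sp=2, e=sp−y≈1.243963; I≈9.832703, D=e−e_prev≈1.221058; u=5/4·1.243963+0·9.832703+1·1.221058≈2.776012; next y=7/10·0.756037+1/2·2.776012≈1.917232
n=13: y≈1.917232, sp=2, e=sp−y≈0.082768; I≈9.915471, D=e−e_prev≈-1.161195; u=5/4·0.082768+0·9.915471+1·(-1.161195)≈-1.057735; next y=7/10·1.917232+1/2·(-1.057735)≈0.813195
n=14: y≈0.813195, sp=2, e=sp−y≈1.186805; I≈11.102276, D=e−e_prev≈1.104037; u=5/4·1.186805+0·11.102276+1·1.104037≈2.587544; next y=7/10·0.813195+1/2·2.587544≈1.863008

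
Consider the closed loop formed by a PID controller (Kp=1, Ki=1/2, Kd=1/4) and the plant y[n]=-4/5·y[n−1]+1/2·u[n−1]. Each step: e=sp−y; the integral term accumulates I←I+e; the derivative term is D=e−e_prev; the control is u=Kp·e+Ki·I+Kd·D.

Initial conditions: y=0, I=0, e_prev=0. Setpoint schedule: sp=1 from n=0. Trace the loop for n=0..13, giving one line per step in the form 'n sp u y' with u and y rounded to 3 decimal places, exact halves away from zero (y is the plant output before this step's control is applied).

(exact arithmetic carried between steps; '≈' marks a value shown rounded to 6 d.p. or computed from one; I and e_prev carry over from the previous line; the table rounds u and y to 3 d.p., halves away from zero)
n=0: y=0, sp=1, e=sp−y=1; I=1, D=e−e_prev=1; u=1·1+1/2·1+1/4·1=1.75; next y=-4/5·0+1/2·1.75=0.875
n=1: y=0.875, sp=1, e=sp−y=0.125; I=1.125, D=e−e_prev=-0.875; u=1·0.125+1/2·1.125+1/4·(-0.875)=0.46875; next y=-4/5·0.875+1/2·0.46875=-0.465625
n=2: y=-0.465625, sp=1, e=sp−y=1.465625; I=2.590625, D=e−e_prev=1.340625; u=1·1.465625+1/2·2.590625+1/4·1.340625≈3.096094; next y=-4/5·(-0.465625)+1/2·3.096094≈1.920547
n=3: y≈1.920547, sp=1, e=sp−y≈-0.920547; I≈1.670078, D=e−e_prev≈-2.386172; u=1·(-0.920547)+1/2·1.670078+1/4·(-2.386172)≈-0.682051; next y=-4/5·1.920547+1/2·(-0.682051)≈-1.877463
n=4: y≈-1.877463, sp=1, e=sp−y≈2.877463; I≈4.547541, D=e−e_prev≈3.798010; u=1·2.877463+1/2·4.547541+1/4·3.798010≈6.100736; next y=-4/5·(-1.877463)+1/2·6.100736≈4.552338
n=5: y≈4.552338, sp=1, e=sp−y≈-3.552338; I≈0.995203, D=e−e_prev≈-6.429801; u=1·(-3.552338)+1/2·0.995203+1/4·(-6.429801)≈-4.662187; next y=-4/5·4.552338+1/2·(-4.662187)≈-5.972964
n=6: y≈-5.972964, sp=1, e=sp−y≈6.972964; I≈7.968167, D=e−e_prev≈10.525302; u=1·6.972964+1/2·7.968167+1/4·10.525302≈13.588373; next y=-4/5·(-5.972964)+1/2·13.588373≈11.572558
n=7: y≈11.572558, sp=1, e=sp−y≈-10.572558; I≈-2.604391, D=e−e_prev≈-17.545522; u=1·(-10.572558)+1/2·(-2.604391)+1/4·(-17.545522)≈-16.261134; next y=-4/5·11.572558+1/2·(-16.261134)≈-17.388613
n=8: y≈-17.388613, sp=1, e=sp−y≈18.388613; I≈15.784222, D=e−e_prev≈28.961171; u=1·18.388613+1/2·15.784222+1/4·28.961171≈33.521017; next y=-4/5·(-17.388613)+1/2·33.521017≈30.671399
n=9: y≈30.671399, sp=1, e=sp−y≈-29.671399; I≈-13.887177, D=e−e_prev≈-48.060013; u=1·(-29.671399)+1/2·(-13.887177)+1/4·(-48.060013)≈-48.629991; next y=-4/5·30.671399+1/2·(-48.629991)≈-48.852115
n=10: y≈-48.852115, sp=1, e=sp−y≈49.852115; I≈35.964938, D=e−e_prev≈79.523514; u=1·49.852115+1/2·35.964938+1/4·79.523514≈87.715462; next y=-4/5·(-48.852115)+1/2·87.715462≈82.939423
n=11: y≈82.939423, sp=1, e=sp−y≈-81.939423; I≈-45.974485, D=e−e_prev≈-131.791538; u=1·(-81.939423)+1/2·(-45.974485)+1/4·(-131.791538)≈-137.874550; next y=-4/5·82.939423+1/2·(-137.874550)≈-135.288814
n=12: y≈-135.288814, sp=1, e=sp−y≈136.288814; I≈90.314328, D=e−e_prev≈218.228237; u=1·136.288814+1/2·90.314328+1/4·218.228237≈236.003037; next y=-4/5·(-135.288814)+1/2·236.003037≈226.232569
n=13: y≈226.232569, sp=1, e=sp−y≈-225.232569; I≈-134.918241, D=e−e_prev≈-361.521383; u=1·(-225.232569)+1/2·(-134.918241)+1/4·(-361.521383)≈-383.072035; next y=-4/5·226.232569+1/2·(-383.072035)≈-372.522073

0 1 1.750 0.000
1 1 0.469 0.875
2 1 3.096 -0.466
3 1 -0.682 1.921
4 1 6.101 -1.877
5 1 -4.662 4.552
6 1 13.588 -5.973
7 1 -16.261 11.573
8 1 33.521 -17.389
9 1 -48.630 30.671
10 1 87.715 -48.852
11 1 -137.875 82.939
12 1 236.003 -135.289
13 1 -383.072 226.233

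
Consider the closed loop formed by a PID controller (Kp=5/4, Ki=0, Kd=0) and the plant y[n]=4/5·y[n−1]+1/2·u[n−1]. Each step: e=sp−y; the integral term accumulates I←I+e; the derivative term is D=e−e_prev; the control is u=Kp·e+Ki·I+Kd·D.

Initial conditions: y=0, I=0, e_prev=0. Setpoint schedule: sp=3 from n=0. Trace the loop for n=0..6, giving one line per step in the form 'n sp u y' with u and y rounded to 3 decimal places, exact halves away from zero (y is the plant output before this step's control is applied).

0 3 3.750 0.000
1 3 1.406 1.875
2 3 0.996 2.203
3 3 0.924 2.261
4 3 0.912 2.271
5 3 0.910 2.272
6 3 0.909 2.273

(exact arithmetic carried between steps; '≈' marks a value shown rounded to 6 d.p. or computed from one; I and e_prev carry over from the previous line; the table rounds u and y to 3 d.p., halves away from zero)
n=0: y=0, sp=3, e=sp−y=3; I=3, D=e−e_prev=3; u=5/4·3+0·3+0·3=3.75; next y=4/5·0+1/2·3.75=1.875
n=1: y=1.875, sp=3, e=sp−y=1.125; I=4.125, D=e−e_prev=-1.875; u=5/4·1.125+0·4.125+0·(-1.875)=1.40625; next y=4/5·1.875+1/2·1.40625=2.203125
n=2: y=2.203125, sp=3, e=sp−y=0.796875; I=4.921875, D=e−e_prev=-0.328125; u=5/4·0.796875+0·4.921875+0·(-0.328125)≈0.996094; next y=4/5·2.203125+1/2·0.996094≈2.260547
n=3: y≈2.260547, sp=3, e=sp−y≈0.739453; I≈5.661328, D=e−e_prev≈-0.057422; u=5/4·0.739453+0·5.661328+0·(-0.057422)≈0.924316; next y=4/5·2.260547+1/2·0.924316≈2.270596
n=4: y≈2.270596, sp=3, e=sp−y≈0.729404; I≈6.390732, D=e−e_prev≈-0.010049; u=5/4·0.729404+0·6.390732+0·(-0.010049)≈0.911755; next y=4/5·2.270596+1/2·0.911755≈2.272354
n=5: y≈2.272354, sp=3, e=sp−y≈0.727646; I≈7.118378, D=e−e_prev≈-0.001759; u=5/4·0.727646+0·7.118378+0·(-0.001759)≈0.909557; next y=4/5·2.272354+1/2·0.909557≈2.272662
n=6: y≈2.272662, sp=3, e=sp−y≈0.727338; I≈7.845716, D=e−e_prev≈-0.000308; u=5/4·0.727338+0·7.845716+0·(-0.000308)≈0.909173; next y=4/5·2.272662+1/2·0.909173≈2.272716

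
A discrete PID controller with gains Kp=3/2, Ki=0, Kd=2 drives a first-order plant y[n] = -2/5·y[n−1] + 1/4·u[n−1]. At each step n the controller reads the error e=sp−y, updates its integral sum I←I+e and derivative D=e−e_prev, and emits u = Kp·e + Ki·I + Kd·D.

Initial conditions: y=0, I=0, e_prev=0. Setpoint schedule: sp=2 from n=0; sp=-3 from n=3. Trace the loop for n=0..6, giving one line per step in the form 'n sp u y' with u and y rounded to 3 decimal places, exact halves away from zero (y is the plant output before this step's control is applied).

(exact arithmetic carried between steps; '≈' marks a value shown rounded to 6 d.p. or computed from one; I and e_prev carry over from the previous line; the table rounds u and y to 3 d.p., halves away from zero)
n=0: y=0, sp=2, e=sp−y=2; I=2, D=e−e_prev=2; u=3/2·2+0·2+2·2=7; next y=-2/5·0+1/4·7=1.75
n=1: y=1.75, sp=2, e=sp−y=0.25; I=2.25, D=e−e_prev=-1.75; u=3/2·0.25+0·2.25+2·(-1.75)=-3.125; next y=-2/5·1.75+1/4·(-3.125)=-1.48125
n=2: y=-1.48125, sp=2, e=sp−y=3.48125; I=5.73125, D=e−e_prev=3.23125; u=3/2·3.48125+0·5.73125+2·3.23125=11.684375; next y=-2/5·(-1.48125)+1/4·11.684375≈3.513594
n=3: y≈3.513594, sp=-3, e=sp−y≈-6.513594; I≈-0.782344, D=e−e_prev≈-9.994844; u=3/2·(-6.513594)+0·(-0.782344)+2·(-9.994844)≈-29.760078; next y=-2/5·3.513594+1/4·(-29.760078)≈-8.845457
n=4: y≈-8.845457, sp=-3, e=sp−y≈5.845457; I≈5.063113, D=e−e_prev≈12.359051; u=3/2·5.845457+0·5.063113+2·12.359051≈33.486287; next y=-2/5·(-8.845457)+1/4·33.486287≈11.909755
n=5: y≈11.909755, sp=-3, e=sp−y≈-14.909755; I≈-9.846641, D=e−e_prev≈-20.755212; u=3/2·(-14.909755)+0·(-9.846641)+2·(-20.755212)≈-63.875055; next y=-2/5·11.909755+1/4·(-63.875055)≈-20.732666
n=6: y≈-20.732666, sp=-3, e=sp−y≈17.732666; I≈7.886024, D=e−e_prev≈32.642420; u=3/2·17.732666+0·7.886024+2·32.642420≈91.883839; next y=-2/5·(-20.732666)+1/4·91.883839≈31.264026

0 2 7.000 0.000
1 2 -3.125 1.750
2 2 11.684 -1.481
3 -3 -29.760 3.514
4 -3 33.486 -8.845
5 -3 -63.875 11.910
6 -3 91.884 -20.733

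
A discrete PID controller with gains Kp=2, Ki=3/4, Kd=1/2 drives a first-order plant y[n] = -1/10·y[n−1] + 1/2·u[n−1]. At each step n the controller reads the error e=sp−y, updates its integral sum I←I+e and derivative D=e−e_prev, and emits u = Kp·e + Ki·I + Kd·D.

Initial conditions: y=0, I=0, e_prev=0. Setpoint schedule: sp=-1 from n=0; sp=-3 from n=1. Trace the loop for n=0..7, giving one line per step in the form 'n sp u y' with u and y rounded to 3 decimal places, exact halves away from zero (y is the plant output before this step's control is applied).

(exact arithmetic carried between steps; '≈' marks a value shown rounded to 6 d.p. or computed from one; I and e_prev carry over from the previous line; the table rounds u and y to 3 d.p., halves away from zero)
n=0: y=0, sp=-1, e=sp−y=-1; I=-1, D=e−e_prev=-1; u=2·(-1)+3/4·(-1)+1/2·(-1)=-3.25; next y=-1/10·0+1/2·(-3.25)=-1.625
n=1: y=-1.625, sp=-3, e=sp−y=-1.375; I=-2.375, D=e−e_prev=-0.375; u=2·(-1.375)+3/4·(-2.375)+1/2·(-0.375)=-4.71875; next y=-1/10·(-1.625)+1/2·(-4.71875)=-2.196875
n=2: y=-2.196875, sp=-3, e=sp−y=-0.803125; I=-3.178125, D=e−e_prev=0.571875; u=2·(-0.803125)+3/4·(-3.178125)+1/2·0.571875≈-3.703906; next y=-1/10·(-2.196875)+1/2·(-3.703906)≈-1.632266
n=3: y≈-1.632266, sp=-3, e=sp−y≈-1.367734; I≈-4.545859, D=e−e_prev≈-0.564609; u=2·(-1.367734)+3/4·(-4.545859)+1/2·(-0.564609)≈-6.427168; next y=-1/10·(-1.632266)+1/2·(-6.427168)≈-3.050357
n=4: y≈-3.050357, sp=-3, e=sp−y≈0.050357; I≈-4.495502, D=e−e_prev≈1.418092; u=2·0.050357+3/4·(-4.495502)+1/2·1.418092≈-2.561866; next y=-1/10·(-3.050357)+1/2·(-2.561866)≈-0.975897
n=5: y≈-0.975897, sp=-3, e=sp−y≈-2.024103; I≈-6.519605, D=e−e_prev≈-2.074460; u=2·(-2.024103)+3/4·(-6.519605)+1/2·(-2.074460)≈-9.975140; next y=-1/10·(-0.975897)+1/2·(-9.975140)≈-4.889980
n=6: y≈-4.889980, sp=-3, e=sp−y≈1.889980; I≈-4.629625, D=e−e_prev≈3.914083; u=2·1.889980+3/4·(-4.629625)+1/2·3.914083≈2.264783; next y=-1/10·(-4.889980)+1/2·2.264783≈1.621390
n=7: y≈1.621390, sp=-3, e=sp−y≈-4.621390; I≈-9.251014, D=e−e_prev≈-6.511370; u=2·(-4.621390)+3/4·(-9.251014)+1/2·(-6.511370)≈-19.436725; next y=-1/10·1.621390+1/2·(-19.436725)≈-9.880501

0 -1 -3.250 0.000
1 -3 -4.719 -1.625
2 -3 -3.704 -2.197
3 -3 -6.427 -1.632
4 -3 -2.562 -3.050
5 -3 -9.975 -0.976
6 -3 2.265 -4.890
7 -3 -19.437 1.621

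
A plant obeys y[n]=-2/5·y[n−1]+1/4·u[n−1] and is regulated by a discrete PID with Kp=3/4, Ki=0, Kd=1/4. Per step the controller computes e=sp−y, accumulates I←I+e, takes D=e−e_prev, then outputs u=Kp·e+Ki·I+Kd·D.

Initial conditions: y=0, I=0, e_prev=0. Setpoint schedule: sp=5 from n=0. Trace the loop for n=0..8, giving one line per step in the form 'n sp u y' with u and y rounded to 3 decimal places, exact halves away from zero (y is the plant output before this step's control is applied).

(exact arithmetic carried between steps; '≈' marks a value shown rounded to 6 d.p. or computed from one; I and e_prev carry over from the previous line; the table rounds u and y to 3 d.p., halves away from zero)
n=0: y=0, sp=5, e=sp−y=5; I=5, D=e−e_prev=5; u=3/4·5+0·5+1/4·5=5; next y=-2/5·0+1/4·5=1.25
n=1: y=1.25, sp=5, e=sp−y=3.75; I=8.75, D=e−e_prev=-1.25; u=3/4·3.75+0·8.75+1/4·(-1.25)=2.5; next y=-2/5·1.25+1/4·2.5=0.125
n=2: y=0.125, sp=5, e=sp−y=4.875; I=13.625, D=e−e_prev=1.125; u=3/4·4.875+0·13.625+1/4·1.125=3.9375; next y=-2/5·0.125+1/4·3.9375=0.934375
n=3: y=0.934375, sp=5, e=sp−y=4.065625; I=17.690625, D=e−e_prev=-0.809375; u=3/4·4.065625+0·17.690625+1/4·(-0.809375)=2.846875; next y=-2/5·0.934375+1/4·2.846875≈0.337969
n=4: y≈0.337969, sp=5, e=sp−y≈4.662031; I≈22.352656, D=e−e_prev≈0.596406; u=3/4·4.662031+0·22.352656+1/4·0.596406≈3.645625; next y=-2/5·0.337969+1/4·3.645625≈0.776219
n=5: y≈0.776219, sp=5, e=sp−y≈4.223781; I≈26.576438, D=e−e_prev≈-0.43825; u=3/4·4.223781+0·26.576438+1/4·(-0.43825)≈3.058273; next y=-2/5·0.776219+1/4·3.058273≈0.454081
n=6: y≈0.454081, sp=5, e=sp−y≈4.545919; I≈31.122357, D=e−e_prev≈0.322138; u=3/4·4.545919+0·31.122357+1/4·0.322138≈3.489974; next y=-2/5·0.454081+1/4·3.489974≈0.690861
n=7: y≈0.690861, sp=5, e=sp−y≈4.309139; I≈35.431496, D=e−e_prev≈-0.236780; u=3/4·4.309139+0·35.431496+1/4·(-0.236780)≈3.172659; next y=-2/5·0.690861+1/4·3.172659≈0.516820
n=8: y≈0.516820, sp=5, e=sp−y≈4.483180; I≈39.914675, D=e−e_prev≈0.174041; u=3/4·4.483180+0·39.914675+1/4·0.174041≈3.405895; next y=-2/5·0.516820+1/4·3.405895≈0.644746

0 5 5.000 0.000
1 5 2.500 1.250
2 5 3.938 0.125
3 5 2.847 0.934
4 5 3.646 0.338
5 5 3.058 0.776
6 5 3.490 0.454
7 5 3.173 0.691
8 5 3.406 0.517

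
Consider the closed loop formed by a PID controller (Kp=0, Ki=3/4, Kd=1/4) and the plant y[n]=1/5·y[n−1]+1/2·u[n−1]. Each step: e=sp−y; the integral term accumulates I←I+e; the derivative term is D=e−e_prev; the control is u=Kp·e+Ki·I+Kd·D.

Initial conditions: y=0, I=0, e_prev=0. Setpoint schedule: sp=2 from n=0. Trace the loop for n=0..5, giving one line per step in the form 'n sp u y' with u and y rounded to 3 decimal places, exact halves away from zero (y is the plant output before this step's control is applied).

(exact arithmetic carried between steps; '≈' marks a value shown rounded to 6 d.p. or computed from one; I and e_prev carry over from the previous line; the table rounds u and y to 3 d.p., halves away from zero)
n=0: y=0, sp=2, e=sp−y=2; I=2, D=e−e_prev=2; u=0·2+3/4·2+1/4·2=2; next y=1/5·0+1/2·2=1
n=1: y=1, sp=2, e=sp−y=1; I=3, D=e−e_prev=-1; u=0·1+3/4·3+1/4·(-1)=2; next y=1/5·1+1/2·2=1.2
n=2: y=1.2, sp=2, e=sp−y=0.8; I=3.8, D=e−e_prev=-0.2; u=0·0.8+3/4·3.8+1/4·(-0.2)=2.8; next y=1/5·1.2+1/2·2.8=1.64
n=3: y=1.64, sp=2, e=sp−y=0.36; I=4.16, D=e−e_prev=-0.44; u=0·0.36+3/4·4.16+1/4·(-0.44)=3.01; next y=1/5·1.64+1/2·3.01=1.833
n=4: y=1.833, sp=2, e=sp−y=0.167; I=4.327, D=e−e_prev=-0.193; u=0·0.167+3/4·4.327+1/4·(-0.193)=3.197; next y=1/5·1.833+1/2·3.197=1.9651
n=5: y=1.9651, sp=2, e=sp−y=0.0349; I=4.3619, D=e−e_prev=-0.1321; u=0·0.0349+3/4·4.3619+1/4·(-0.1321)=3.2384; next y=1/5·1.9651+1/2·3.2384=2.01222

0 2 2.000 0.000
1 2 2.000 1.000
2 2 2.800 1.200
3 2 3.010 1.640
4 2 3.197 1.833
5 2 3.238 1.965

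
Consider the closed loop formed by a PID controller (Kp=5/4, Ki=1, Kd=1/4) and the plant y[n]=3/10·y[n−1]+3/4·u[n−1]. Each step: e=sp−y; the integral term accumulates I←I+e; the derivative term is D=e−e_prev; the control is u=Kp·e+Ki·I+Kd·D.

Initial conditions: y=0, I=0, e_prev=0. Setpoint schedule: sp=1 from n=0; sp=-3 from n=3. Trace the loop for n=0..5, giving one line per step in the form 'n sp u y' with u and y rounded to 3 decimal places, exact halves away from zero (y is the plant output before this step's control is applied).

(exact arithmetic carried between steps; '≈' marks a value shown rounded to 6 d.p. or computed from one; I and e_prev carry over from the previous line; the table rounds u and y to 3 d.p., halves away from zero)
n=0: y=0, sp=1, e=sp−y=1; I=1, D=e−e_prev=1; u=5/4·1+1·1+1/4·1=2.5; next y=3/10·0+3/4·2.5=1.875
n=1: y=1.875, sp=1, e=sp−y=-0.875; I=0.125, D=e−e_prev=-1.875; u=5/4·(-0.875)+1·0.125+1/4·(-1.875)=-1.4375; next y=3/10·1.875+3/4·(-1.4375)=-0.515625
n=2: y=-0.515625, sp=1, e=sp−y=1.515625; I=1.640625, D=e−e_prev=2.390625; u=5/4·1.515625+1·1.640625+1/4·2.390625≈4.132813; next y=3/10·(-0.515625)+3/4·4.132813≈2.944922
n=3: y≈2.944922, sp=-3, e=sp−y≈-5.944922; I≈-4.304297, D=e−e_prev≈-7.460547; u=5/4·(-5.944922)+1·(-4.304297)+1/4·(-7.460547)≈-13.600586; next y=3/10·2.944922+3/4·(-13.600586)≈-9.316963
n=4: y≈-9.316963, sp=-3, e=sp−y≈6.316963; I≈2.012666, D=e−e_prev≈12.261885; u=5/4·6.316963+1·2.012666+1/4·12.261885≈12.974341; next y=3/10·(-9.316963)+3/4·12.974341≈6.935667
n=5: y≈6.935667, sp=-3, e=sp−y≈-9.935667; I≈-7.923001, D=e−e_prev≈-16.252630; u=5/4·(-9.935667)+1·(-7.923001)+1/4·(-16.252630)≈-24.405742; next y=3/10·6.935667+3/4·(-24.405742)≈-16.223606

0 1 2.500 0.000
1 1 -1.438 1.875
2 1 4.133 -0.516
3 -3 -13.601 2.945
4 -3 12.974 -9.317
5 -3 -24.406 6.936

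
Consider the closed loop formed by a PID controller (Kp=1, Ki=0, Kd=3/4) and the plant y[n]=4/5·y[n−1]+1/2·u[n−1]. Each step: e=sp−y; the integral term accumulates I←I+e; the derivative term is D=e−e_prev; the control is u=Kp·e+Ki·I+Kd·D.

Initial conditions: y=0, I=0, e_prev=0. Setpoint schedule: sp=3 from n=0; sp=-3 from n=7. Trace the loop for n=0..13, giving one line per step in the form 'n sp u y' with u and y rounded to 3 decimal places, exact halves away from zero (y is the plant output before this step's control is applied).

(exact arithmetic carried between steps; '≈' marks a value shown rounded to 6 d.p. or computed from one; I and e_prev carry over from the previous line; the table rounds u and y to 3 d.p., halves away from zero)
n=0: y=0, sp=3, e=sp−y=3; I=3, D=e−e_prev=3; u=1·3+0·3+3/4·3=5.25; next y=4/5·0+1/2·5.25=2.625
n=1: y=2.625, sp=3, e=sp−y=0.375; I=3.375, D=e−e_prev=-2.625; u=1·0.375+0·3.375+3/4·(-2.625)=-1.59375; next y=4/5·2.625+1/2·(-1.59375)=1.303125
n=2: y=1.303125, sp=3, e=sp−y=1.696875; I=5.071875, D=e−e_prev=1.321875; u=1·1.696875+0·5.071875+3/4·1.321875≈2.688281; next y=4/5·1.303125+1/2·2.688281≈2.386641
n=3: y≈2.386641, sp=3, e=sp−y≈0.613359; I≈5.685234, D=e−e_prev≈-1.083516; u=1·0.613359+0·5.685234+3/4·(-1.083516)≈-0.199277; next y=4/5·2.386641+1/2·(-0.199277)≈1.809674
n=4: y≈1.809674, sp=3, e=sp−y≈1.190326; I≈6.875561, D=e−e_prev≈0.576967; u=1·1.190326+0·6.875561+3/4·0.576967≈1.623051; next y=4/5·1.809674+1/2·1.623051≈2.259265
n=5: y≈2.259265, sp=3, e=sp−y≈0.740735; I≈7.616296, D=e−e_prev≈-0.449591; u=1·0.740735+0·7.616296+3/4·(-0.449591)≈0.403542; next y=4/5·2.259265+1/2·0.403542≈2.009183
n=6: y≈2.009183, sp=3, e=sp−y≈0.990817; I≈8.607113, D=e−e_prev≈0.250082; u=1·0.990817+0·8.607113+3/4·0.250082≈1.178379; next y=4/5·2.009183+1/2·1.178379≈2.196536
n=7: y≈2.196536, sp=-3, e=sp−y≈-5.196536; I≈3.410577, D=e−e_prev≈-6.187353; u=1·(-5.196536)+0·3.410577+3/4·(-6.187353)≈-9.837050; next y=4/5·2.196536+1/2·(-9.837050)≈-3.161297
n=8: y≈-3.161297, sp=-3, e=sp−y≈0.161297; I≈3.571874, D=e−e_prev≈5.357832; u=1·0.161297+0·3.571874+3/4·5.357832≈4.179671; next y=4/5·(-3.161297)+1/2·4.179671≈-0.439202
n=9: y≈-0.439202, sp=-3, e=sp−y≈-2.560798; I≈1.011076, D=e−e_prev≈-2.722095; u=1·(-2.560798)+0·1.011076+3/4·(-2.722095)≈-4.602369; next y=4/5·(-0.439202)+1/2·(-4.602369)≈-2.652546
n=10: y≈-2.652546, sp=-3, e=sp−y≈-0.347454; I≈0.663622, D=e−e_prev≈2.213344; u=1·(-0.347454)+0·0.663622+3/4·2.213344≈1.312554; next y=4/5·(-2.652546)+1/2·1.312554≈-1.465760
n=11: y≈-1.465760, sp=-3, e=sp−y≈-1.534240; I≈-0.870618, D=e−e_prev≈-1.186786; u=1·(-1.534240)+0·(-0.870618)+3/4·(-1.186786)≈-2.424330; next y=4/5·(-1.465760)+1/2·(-2.424330)≈-2.384773
n=12: y≈-2.384773, sp=-3, e=sp−y≈-0.615227; I≈-1.485845, D=e−e_prev≈0.919013; u=1·(-0.615227)+0·(-1.485845)+3/4·0.919013≈0.074033; next y=4/5·(-2.384773)+1/2·0.074033≈-1.870802
n=13: y≈-1.870802, sp=-3, e=sp−y≈-1.129198; I≈-2.615043, D=e−e_prev≈-0.513971; u=1·(-1.129198)+0·(-2.615043)+3/4·(-0.513971)≈-1.514676; next y=4/5·(-1.870802)+1/2·(-1.514676)≈-2.253980

0 3 5.250 0.000
1 3 -1.594 2.625
2 3 2.688 1.303
3 3 -0.199 2.387
4 3 1.623 1.810
5 3 0.404 2.259
6 3 1.178 2.009
7 -3 -9.837 2.197
8 -3 4.180 -3.161
9 -3 -4.602 -0.439
10 -3 1.313 -2.653
11 -3 -2.424 -1.466
12 -3 0.074 -2.385
13 -3 -1.515 -1.871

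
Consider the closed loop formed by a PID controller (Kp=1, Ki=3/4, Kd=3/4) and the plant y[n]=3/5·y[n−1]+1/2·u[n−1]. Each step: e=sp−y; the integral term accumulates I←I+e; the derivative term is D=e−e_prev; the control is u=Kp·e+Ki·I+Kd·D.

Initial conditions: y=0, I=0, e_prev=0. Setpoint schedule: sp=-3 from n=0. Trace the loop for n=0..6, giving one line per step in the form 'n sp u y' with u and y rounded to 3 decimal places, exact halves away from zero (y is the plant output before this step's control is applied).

(exact arithmetic carried between steps; '≈' marks a value shown rounded to 6 d.p. or computed from one; I and e_prev carry over from the previous line; the table rounds u and y to 3 d.p., halves away from zero)
n=0: y=0, sp=-3, e=sp−y=-3; I=-3, D=e−e_prev=-3; u=1·(-3)+3/4·(-3)+3/4·(-3)=-7.5; next y=3/5·0+1/2·(-7.5)=-3.75
n=1: y=-3.75, sp=-3, e=sp−y=0.75; I=-2.25, D=e−e_prev=3.75; u=1·0.75+3/4·(-2.25)+3/4·3.75=1.875; next y=3/5·(-3.75)+1/2·1.875=-1.3125
n=2: y=-1.3125, sp=-3, e=sp−y=-1.6875; I=-3.9375, D=e−e_prev=-2.4375; u=1·(-1.6875)+3/4·(-3.9375)+3/4·(-2.4375)=-6.46875; next y=3/5·(-1.3125)+1/2·(-6.46875)=-4.021875
n=3: y=-4.021875, sp=-3, e=sp−y=1.021875; I=-2.915625, D=e−e_prev=2.709375; u=1·1.021875+3/4·(-2.915625)+3/4·2.709375≈0.867188; next y=3/5·(-4.021875)+1/2·0.867188≈-1.979531
n=4: y≈-1.979531, sp=-3, e=sp−y≈-1.020469; I≈-3.936094, D=e−e_prev≈-2.042344; u=1·(-1.020469)+3/4·(-3.936094)+3/4·(-2.042344)≈-5.504297; next y=3/5·(-1.979531)+1/2·(-5.504297)≈-3.939867
n=5: y≈-3.939867, sp=-3, e=sp−y≈0.939867; I≈-2.996227, D=e−e_prev≈1.960336; u=1·0.939867+3/4·(-2.996227)+3/4·1.960336≈0.162949; next y=3/5·(-3.939867)+1/2·0.162949≈-2.282446
n=6: y≈-2.282446, sp=-3, e=sp−y≈-0.717554; I≈-3.713781, D=e−e_prev≈-1.657421; u=1·(-0.717554)+3/4·(-3.713781)+3/4·(-1.657421)≈-4.745956; next y=3/5·(-2.282446)+1/2·(-4.745956)≈-3.742445

0 -3 -7.500 0.000
1 -3 1.875 -3.750
2 -3 -6.469 -1.313
3 -3 0.867 -4.022
4 -3 -5.504 -1.980
5 -3 0.163 -3.940
6 -3 -4.746 -2.282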